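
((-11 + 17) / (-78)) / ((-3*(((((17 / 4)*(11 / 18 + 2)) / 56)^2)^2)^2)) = 23283214157138380412097134592 / 2159322881437323496876813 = 10782.65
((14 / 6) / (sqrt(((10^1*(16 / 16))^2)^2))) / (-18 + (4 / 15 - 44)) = -7 / 18520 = -0.00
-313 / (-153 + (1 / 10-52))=3130 / 2049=1.53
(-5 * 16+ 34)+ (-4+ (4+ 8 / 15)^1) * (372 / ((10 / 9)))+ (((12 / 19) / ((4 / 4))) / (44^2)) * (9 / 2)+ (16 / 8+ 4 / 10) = 62055283 / 459800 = 134.96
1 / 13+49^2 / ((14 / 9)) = 40133 / 26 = 1543.58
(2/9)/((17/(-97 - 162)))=-518/153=-3.39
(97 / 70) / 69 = 97 / 4830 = 0.02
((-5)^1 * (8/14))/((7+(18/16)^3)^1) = -10240/30191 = -0.34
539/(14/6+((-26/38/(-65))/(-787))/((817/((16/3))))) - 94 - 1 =58151022280/427581019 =136.00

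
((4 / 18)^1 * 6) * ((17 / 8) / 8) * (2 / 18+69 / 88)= 12053 / 38016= 0.32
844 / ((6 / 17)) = 7174 / 3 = 2391.33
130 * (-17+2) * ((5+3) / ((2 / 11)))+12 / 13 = -1115388 / 13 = -85799.08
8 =8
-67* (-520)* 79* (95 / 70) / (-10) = -2614742 / 7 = -373534.57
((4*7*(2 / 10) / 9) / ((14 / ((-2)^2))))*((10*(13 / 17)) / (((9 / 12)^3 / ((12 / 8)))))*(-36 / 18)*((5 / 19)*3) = -66560 / 8721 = -7.63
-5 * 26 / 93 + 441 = 40883 / 93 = 439.60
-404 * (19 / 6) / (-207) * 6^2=15352 / 69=222.49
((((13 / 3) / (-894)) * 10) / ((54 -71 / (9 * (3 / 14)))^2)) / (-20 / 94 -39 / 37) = 9155835 / 70670266112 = 0.00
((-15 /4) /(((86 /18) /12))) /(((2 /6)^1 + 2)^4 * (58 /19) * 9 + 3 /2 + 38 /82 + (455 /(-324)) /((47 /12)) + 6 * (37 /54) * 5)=-800726310 /71118319501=-0.01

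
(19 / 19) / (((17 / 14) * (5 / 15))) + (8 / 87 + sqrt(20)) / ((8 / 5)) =3739 / 1479 + 5 * sqrt(5) / 4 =5.32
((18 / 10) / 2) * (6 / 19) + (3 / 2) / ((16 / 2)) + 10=15917 / 1520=10.47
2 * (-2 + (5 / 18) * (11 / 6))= -161 / 54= -2.98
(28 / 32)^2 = 0.77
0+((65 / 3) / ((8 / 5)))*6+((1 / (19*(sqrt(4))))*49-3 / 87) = 181841 / 2204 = 82.50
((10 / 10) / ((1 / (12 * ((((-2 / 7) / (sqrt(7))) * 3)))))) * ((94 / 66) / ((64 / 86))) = -6063 * sqrt(7) / 2156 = -7.44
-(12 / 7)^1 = -12 / 7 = -1.71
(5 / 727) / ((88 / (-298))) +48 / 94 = 732697 / 1503436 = 0.49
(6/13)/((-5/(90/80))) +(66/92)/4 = 903/11960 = 0.08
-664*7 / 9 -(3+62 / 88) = -205979 / 396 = -520.15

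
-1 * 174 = -174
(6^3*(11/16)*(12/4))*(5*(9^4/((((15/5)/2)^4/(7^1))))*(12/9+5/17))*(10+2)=6709016160/17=394648009.41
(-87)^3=-658503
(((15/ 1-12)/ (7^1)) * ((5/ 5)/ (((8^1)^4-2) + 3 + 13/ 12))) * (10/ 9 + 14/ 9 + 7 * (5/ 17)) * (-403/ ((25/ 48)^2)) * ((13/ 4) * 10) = -17454168576/ 731507875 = -23.86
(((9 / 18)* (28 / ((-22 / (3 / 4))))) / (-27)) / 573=7 / 226908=0.00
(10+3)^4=28561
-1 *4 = -4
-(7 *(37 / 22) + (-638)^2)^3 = -718174196028363282083 / 10648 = -67446862887712554.67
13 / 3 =4.33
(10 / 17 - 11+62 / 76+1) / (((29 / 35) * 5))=-38871 / 18734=-2.07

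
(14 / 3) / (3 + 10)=14 / 39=0.36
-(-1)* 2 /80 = 1 /40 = 0.02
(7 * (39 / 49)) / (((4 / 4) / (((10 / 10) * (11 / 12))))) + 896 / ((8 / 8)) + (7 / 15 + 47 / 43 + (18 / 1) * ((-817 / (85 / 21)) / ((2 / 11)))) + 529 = -1139117393 / 61404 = -18551.19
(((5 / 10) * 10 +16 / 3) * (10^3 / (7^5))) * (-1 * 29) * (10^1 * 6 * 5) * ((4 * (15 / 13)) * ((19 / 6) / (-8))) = 9772.14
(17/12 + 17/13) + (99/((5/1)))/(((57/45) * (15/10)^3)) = 7.36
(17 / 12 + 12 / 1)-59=-547 / 12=-45.58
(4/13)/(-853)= -4/11089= -0.00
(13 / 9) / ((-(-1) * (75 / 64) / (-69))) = -19136 / 225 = -85.05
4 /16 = 1 /4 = 0.25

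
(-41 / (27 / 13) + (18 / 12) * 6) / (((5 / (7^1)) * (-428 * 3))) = 203 / 17334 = 0.01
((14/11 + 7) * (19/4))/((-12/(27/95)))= -819/880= -0.93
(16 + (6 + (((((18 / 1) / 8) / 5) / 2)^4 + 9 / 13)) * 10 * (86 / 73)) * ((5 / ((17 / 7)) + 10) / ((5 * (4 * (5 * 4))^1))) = 472491363559 / 165201920000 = 2.86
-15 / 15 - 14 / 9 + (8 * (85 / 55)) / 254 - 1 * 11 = -169822 / 12573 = -13.51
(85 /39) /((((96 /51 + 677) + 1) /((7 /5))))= 2023 /450762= 0.00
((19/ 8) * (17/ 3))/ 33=323/ 792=0.41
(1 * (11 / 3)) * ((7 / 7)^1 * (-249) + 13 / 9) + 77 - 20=-22969 / 27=-850.70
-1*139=-139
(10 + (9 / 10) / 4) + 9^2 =3649 / 40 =91.22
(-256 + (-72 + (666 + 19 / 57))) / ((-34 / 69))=-23345 / 34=-686.62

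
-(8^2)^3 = -262144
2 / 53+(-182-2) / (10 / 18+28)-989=-13558423 / 13621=-995.41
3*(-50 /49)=-150 /49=-3.06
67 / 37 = 1.81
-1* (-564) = 564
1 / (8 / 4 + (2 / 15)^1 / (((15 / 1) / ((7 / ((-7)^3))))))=11025 / 22048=0.50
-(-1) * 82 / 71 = 82 / 71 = 1.15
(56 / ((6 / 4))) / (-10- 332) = -56 / 513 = -0.11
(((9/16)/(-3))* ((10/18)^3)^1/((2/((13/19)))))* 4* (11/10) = -3575/73872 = -0.05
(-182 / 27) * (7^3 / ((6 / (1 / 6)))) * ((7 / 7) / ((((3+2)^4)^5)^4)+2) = -1721252563974510187717418633705316703223312894503275553395821 / 13400325923359048332916820811533398227766156196594238281250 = -128.45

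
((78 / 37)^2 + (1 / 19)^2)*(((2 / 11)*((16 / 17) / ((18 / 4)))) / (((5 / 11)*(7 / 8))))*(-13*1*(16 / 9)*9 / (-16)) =14627844608 / 2646489195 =5.53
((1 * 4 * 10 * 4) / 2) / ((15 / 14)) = 224 / 3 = 74.67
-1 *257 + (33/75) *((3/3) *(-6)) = -6491/25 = -259.64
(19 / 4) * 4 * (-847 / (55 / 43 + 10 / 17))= -1680569 / 195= -8618.30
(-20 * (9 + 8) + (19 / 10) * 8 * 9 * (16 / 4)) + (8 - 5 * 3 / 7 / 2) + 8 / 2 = 15269 / 70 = 218.13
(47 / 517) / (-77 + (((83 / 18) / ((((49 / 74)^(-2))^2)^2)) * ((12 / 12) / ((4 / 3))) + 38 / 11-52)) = -21580673764890624 / 29772568803703906031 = -0.00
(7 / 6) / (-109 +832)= 7 / 4338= 0.00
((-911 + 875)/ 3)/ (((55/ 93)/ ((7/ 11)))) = -12.91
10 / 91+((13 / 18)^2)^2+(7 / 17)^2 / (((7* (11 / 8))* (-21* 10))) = 57985113757 / 151842010320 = 0.38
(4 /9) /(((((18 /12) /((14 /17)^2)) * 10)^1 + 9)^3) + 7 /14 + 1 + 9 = 42878374624799 /4083648989382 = 10.50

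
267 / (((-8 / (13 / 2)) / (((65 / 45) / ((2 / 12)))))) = -15041 / 8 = -1880.12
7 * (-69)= -483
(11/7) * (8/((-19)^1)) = -88/133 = -0.66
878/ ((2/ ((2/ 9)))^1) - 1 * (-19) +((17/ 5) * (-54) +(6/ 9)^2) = -333/ 5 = -66.60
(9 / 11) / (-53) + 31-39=-4673 / 583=-8.02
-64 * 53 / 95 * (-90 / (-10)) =-30528 / 95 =-321.35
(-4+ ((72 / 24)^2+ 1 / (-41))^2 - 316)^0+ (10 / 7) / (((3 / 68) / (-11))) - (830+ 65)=-1250.19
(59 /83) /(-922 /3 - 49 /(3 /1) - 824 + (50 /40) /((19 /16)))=-3363 /5424631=-0.00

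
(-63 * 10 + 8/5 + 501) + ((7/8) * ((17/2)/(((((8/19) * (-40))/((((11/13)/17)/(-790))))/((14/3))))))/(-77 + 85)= -80387962879/630988800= -127.40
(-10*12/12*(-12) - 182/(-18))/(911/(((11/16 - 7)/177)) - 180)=-118271/23383188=-0.01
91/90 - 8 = -629/90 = -6.99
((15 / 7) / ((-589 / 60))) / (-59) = 900 / 243257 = 0.00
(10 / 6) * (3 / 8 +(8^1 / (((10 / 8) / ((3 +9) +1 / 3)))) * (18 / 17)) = 19029 / 136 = 139.92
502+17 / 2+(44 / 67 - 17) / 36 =410077 / 804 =510.05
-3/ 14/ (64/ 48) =-9/ 56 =-0.16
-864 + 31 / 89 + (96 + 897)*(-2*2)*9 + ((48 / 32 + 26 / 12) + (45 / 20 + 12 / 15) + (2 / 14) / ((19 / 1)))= -25997551609 / 710220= -36604.93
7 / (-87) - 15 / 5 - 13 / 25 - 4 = -16531 / 2175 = -7.60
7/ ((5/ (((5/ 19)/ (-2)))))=-7/ 38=-0.18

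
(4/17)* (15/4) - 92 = -1549/17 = -91.12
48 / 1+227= 275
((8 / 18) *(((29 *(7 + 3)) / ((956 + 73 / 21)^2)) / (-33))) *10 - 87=-87.00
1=1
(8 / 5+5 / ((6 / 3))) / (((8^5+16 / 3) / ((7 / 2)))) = 861 / 1966400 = 0.00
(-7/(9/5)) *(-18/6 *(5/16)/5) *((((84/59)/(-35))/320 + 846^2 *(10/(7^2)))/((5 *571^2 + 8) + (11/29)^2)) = 47350816230791/724770332034560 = 0.07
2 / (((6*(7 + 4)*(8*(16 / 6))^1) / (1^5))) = 1 / 704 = 0.00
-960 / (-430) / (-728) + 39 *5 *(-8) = -6104292 / 3913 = -1560.00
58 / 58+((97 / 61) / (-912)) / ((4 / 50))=108839 / 111264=0.98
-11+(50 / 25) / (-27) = -299 / 27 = -11.07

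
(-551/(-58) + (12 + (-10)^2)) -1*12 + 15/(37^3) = 11093037/101306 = 109.50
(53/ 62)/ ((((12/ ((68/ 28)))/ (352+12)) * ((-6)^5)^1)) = -11713/ 1446336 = -0.01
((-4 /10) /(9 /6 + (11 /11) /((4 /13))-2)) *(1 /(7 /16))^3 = -32768 /18865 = -1.74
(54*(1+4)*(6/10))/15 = 54/5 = 10.80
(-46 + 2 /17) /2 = -390 /17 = -22.94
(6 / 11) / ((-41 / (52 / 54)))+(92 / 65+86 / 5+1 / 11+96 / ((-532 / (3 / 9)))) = 130768931 / 7018011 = 18.63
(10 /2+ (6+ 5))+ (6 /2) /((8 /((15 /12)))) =527 /32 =16.47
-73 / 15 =-4.87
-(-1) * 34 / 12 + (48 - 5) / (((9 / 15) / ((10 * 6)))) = 25817 / 6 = 4302.83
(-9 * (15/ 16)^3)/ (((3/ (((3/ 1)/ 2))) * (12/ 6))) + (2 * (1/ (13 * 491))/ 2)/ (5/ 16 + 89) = -277059437981/ 149443493888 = -1.85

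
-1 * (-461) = 461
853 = 853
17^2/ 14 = 289/ 14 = 20.64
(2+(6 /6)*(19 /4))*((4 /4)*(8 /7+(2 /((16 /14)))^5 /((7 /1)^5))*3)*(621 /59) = 243.80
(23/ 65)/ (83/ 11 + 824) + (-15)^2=133775128/ 594555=225.00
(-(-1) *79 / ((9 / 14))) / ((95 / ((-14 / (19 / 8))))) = -123872 / 16245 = -7.63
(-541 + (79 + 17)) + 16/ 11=-4879/ 11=-443.55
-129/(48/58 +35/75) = -99.67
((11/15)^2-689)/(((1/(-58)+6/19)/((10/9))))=-341408416/133245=-2562.26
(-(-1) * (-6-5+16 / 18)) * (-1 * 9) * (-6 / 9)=-182 / 3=-60.67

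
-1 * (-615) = 615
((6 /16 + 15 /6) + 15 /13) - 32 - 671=-72693 /104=-698.97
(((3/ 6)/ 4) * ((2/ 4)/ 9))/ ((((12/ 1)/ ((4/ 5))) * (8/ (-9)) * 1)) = -1/ 1920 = -0.00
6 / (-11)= -6 / 11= -0.55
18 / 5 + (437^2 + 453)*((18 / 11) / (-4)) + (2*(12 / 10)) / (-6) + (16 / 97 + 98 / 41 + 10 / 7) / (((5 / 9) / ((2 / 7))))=-15259286909 / 194873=-78303.75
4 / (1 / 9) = 36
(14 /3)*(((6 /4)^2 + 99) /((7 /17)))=2295 /2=1147.50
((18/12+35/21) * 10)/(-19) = -5/3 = -1.67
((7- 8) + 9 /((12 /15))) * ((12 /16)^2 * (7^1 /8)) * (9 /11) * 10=116235 /2816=41.28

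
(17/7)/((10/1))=17/70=0.24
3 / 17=0.18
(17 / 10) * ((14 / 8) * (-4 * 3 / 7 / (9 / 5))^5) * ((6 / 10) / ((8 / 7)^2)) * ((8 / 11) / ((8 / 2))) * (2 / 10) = -1700 / 43659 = -0.04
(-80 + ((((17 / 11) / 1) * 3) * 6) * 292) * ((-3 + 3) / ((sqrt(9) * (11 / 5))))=0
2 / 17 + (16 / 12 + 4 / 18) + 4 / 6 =358 / 153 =2.34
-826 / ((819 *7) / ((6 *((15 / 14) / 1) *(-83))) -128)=342790 / 57579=5.95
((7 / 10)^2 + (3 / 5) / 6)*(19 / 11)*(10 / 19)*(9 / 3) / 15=59 / 550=0.11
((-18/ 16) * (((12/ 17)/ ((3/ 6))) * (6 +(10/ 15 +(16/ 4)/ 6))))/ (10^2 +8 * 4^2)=-33/ 646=-0.05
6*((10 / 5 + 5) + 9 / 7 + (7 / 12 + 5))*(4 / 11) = 2330 / 77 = 30.26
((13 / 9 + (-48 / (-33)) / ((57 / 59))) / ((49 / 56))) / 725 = 44392 / 9546075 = 0.00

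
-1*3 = -3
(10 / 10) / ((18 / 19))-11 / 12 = 5 / 36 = 0.14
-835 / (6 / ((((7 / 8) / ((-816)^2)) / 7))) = -835 / 31961088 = -0.00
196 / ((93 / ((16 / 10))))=1568 / 465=3.37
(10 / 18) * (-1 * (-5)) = 25 / 9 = 2.78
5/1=5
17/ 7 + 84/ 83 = 1999/ 581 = 3.44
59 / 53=1.11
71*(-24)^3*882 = -865686528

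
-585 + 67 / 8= -4613 / 8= -576.62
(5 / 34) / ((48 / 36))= 15 / 136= 0.11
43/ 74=0.58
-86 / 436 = -43 / 218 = -0.20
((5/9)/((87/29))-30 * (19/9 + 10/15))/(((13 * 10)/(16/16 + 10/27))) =-16613/18954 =-0.88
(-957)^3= -876467493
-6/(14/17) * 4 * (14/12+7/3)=-102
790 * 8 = 6320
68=68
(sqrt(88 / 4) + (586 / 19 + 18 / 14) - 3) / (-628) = -1937 / 41762 - sqrt(22) / 628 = -0.05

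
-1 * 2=-2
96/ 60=8/ 5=1.60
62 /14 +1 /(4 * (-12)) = 1481 /336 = 4.41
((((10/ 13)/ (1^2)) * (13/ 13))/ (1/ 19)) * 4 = 760/ 13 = 58.46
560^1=560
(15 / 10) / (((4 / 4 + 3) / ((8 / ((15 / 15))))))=3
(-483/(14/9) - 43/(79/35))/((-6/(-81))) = -1405863/316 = -4448.93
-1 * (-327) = 327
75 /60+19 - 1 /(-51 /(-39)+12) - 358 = -233775 /692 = -337.83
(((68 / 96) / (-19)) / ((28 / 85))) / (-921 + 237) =1445 / 8733312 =0.00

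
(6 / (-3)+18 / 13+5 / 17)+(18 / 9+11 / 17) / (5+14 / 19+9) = -1753 / 12376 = -0.14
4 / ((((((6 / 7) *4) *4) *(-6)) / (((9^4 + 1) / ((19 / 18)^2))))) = -206703 / 722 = -286.29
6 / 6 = 1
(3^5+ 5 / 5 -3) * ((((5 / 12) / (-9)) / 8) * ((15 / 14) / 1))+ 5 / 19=-1.23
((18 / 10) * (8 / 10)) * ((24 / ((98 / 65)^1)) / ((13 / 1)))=432 / 245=1.76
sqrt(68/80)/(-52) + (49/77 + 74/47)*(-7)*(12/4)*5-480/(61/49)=-19480755/31537-sqrt(85)/520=-617.73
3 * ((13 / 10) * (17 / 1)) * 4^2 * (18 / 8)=11934 / 5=2386.80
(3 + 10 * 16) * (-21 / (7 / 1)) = -489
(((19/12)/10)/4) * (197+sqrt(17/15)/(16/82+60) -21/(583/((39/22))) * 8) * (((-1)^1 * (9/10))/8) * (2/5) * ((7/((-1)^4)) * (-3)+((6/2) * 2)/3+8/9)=126977 * sqrt(255)/3553920000+780496649/123129600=6.34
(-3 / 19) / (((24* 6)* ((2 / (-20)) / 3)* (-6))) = -5 / 912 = -0.01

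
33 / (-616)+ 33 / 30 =293 / 280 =1.05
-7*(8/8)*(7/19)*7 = -343/19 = -18.05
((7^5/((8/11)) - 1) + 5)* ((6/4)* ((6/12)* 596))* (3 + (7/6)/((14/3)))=33578318.72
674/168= 337/84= 4.01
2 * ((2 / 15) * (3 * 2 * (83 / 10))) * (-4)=-1328 / 25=-53.12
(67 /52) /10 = 67 /520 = 0.13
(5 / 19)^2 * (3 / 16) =75 / 5776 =0.01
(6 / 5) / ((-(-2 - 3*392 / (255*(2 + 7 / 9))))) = 1275 / 3889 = 0.33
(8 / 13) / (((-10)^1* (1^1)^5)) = -4 / 65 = -0.06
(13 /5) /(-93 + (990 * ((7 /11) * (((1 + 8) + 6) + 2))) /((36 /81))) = 2 /18465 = 0.00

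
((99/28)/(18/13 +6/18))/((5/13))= 50193/9380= 5.35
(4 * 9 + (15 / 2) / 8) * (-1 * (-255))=150705 / 16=9419.06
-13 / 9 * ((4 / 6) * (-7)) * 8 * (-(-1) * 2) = 2912 / 27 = 107.85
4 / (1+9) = 2 / 5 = 0.40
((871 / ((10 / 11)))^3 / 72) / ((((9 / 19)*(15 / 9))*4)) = 16710372128879 / 4320000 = 3868141.70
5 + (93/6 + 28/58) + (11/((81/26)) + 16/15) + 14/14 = 624371/23490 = 26.58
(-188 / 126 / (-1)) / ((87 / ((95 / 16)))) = 4465 / 43848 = 0.10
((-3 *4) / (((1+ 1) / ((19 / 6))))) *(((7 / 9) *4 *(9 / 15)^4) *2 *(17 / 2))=-81396 / 625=-130.23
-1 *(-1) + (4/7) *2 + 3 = 36/7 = 5.14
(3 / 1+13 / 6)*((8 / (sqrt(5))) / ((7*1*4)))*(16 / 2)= 248*sqrt(5) / 105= 5.28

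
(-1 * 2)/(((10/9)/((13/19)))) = -117/95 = -1.23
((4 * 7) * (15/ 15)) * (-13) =-364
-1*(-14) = 14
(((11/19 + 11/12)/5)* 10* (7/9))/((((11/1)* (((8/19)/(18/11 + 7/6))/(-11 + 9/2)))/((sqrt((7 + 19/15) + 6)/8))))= -104377* sqrt(3210)/1368576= -4.32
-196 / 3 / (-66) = 98 / 99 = 0.99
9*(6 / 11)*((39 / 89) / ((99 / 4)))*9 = 8424 / 10769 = 0.78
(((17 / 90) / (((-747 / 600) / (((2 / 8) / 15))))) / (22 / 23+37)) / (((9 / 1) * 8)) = -391 / 422580888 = -0.00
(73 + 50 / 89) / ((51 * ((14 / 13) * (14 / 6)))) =85111 / 148274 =0.57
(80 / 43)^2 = 6400 / 1849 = 3.46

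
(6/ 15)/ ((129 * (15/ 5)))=0.00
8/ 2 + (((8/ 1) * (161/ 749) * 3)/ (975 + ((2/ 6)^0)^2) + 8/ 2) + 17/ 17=117555/ 13054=9.01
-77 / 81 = -0.95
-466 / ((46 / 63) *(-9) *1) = 1631 / 23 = 70.91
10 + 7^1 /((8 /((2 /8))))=327 /32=10.22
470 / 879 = 0.53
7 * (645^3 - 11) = 1878352798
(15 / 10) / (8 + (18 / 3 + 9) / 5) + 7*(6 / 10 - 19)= -128.66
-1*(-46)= 46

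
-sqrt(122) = -11.05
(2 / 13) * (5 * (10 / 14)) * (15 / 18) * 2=250 / 273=0.92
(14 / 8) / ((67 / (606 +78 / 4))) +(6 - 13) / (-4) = 9695 / 536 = 18.09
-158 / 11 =-14.36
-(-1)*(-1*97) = -97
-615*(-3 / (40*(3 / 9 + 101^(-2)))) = 11292507 / 81632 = 138.33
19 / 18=1.06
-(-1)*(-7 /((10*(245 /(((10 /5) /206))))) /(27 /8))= -4 /486675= -0.00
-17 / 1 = -17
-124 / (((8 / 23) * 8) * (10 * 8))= -713 / 1280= -0.56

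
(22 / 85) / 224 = 11 / 9520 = 0.00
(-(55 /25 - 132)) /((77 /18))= 1062 /35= 30.34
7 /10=0.70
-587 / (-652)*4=3.60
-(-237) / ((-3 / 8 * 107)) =-632 / 107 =-5.91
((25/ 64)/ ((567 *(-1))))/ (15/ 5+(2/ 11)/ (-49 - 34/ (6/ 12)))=-3575/ 15559488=-0.00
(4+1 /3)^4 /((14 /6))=28561 /189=151.12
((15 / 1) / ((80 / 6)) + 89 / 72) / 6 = 0.39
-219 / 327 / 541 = -73 / 58969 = -0.00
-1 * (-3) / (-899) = -3 / 899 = -0.00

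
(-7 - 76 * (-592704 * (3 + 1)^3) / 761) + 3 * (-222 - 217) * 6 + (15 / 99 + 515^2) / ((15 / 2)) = 3815775.32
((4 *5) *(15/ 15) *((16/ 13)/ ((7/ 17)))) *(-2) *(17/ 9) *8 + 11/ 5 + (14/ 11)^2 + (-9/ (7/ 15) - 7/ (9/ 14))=-908265056/ 495495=-1833.05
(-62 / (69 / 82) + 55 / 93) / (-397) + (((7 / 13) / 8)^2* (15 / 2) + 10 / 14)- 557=-23834298091731 / 42862228864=-556.07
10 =10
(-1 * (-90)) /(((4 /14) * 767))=315 /767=0.41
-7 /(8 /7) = -49 /8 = -6.12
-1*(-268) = 268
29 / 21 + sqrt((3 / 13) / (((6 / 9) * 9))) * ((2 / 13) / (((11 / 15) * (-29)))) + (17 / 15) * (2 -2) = 29 / 21 -15 * sqrt(26) / 53911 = 1.38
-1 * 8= -8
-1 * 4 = -4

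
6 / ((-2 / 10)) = -30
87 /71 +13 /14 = 2141 /994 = 2.15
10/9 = 1.11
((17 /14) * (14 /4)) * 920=3910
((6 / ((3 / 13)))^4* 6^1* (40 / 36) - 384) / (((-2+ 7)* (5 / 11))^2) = 1105742528 / 1875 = 589729.35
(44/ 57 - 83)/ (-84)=4687/ 4788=0.98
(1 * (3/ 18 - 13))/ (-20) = 0.64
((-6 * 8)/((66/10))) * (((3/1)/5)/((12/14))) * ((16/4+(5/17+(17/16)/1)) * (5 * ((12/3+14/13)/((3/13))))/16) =-50995/272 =-187.48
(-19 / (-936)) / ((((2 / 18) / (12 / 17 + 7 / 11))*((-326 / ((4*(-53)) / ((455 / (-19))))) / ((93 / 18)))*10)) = -148873873 / 43270827600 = -0.00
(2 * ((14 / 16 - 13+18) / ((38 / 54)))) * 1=16.70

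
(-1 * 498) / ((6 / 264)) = -21912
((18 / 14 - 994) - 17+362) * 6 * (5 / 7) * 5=-680100 / 49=-13879.59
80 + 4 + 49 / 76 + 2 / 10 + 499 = 221861 / 380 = 583.84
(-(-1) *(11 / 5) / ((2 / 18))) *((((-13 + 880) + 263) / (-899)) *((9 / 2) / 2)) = -100683 / 1798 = -56.00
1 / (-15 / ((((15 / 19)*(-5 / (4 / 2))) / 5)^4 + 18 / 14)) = -6373533 / 72979760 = -0.09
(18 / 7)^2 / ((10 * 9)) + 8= 8.07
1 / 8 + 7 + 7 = 113 / 8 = 14.12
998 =998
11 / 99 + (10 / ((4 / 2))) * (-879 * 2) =-79109 / 9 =-8789.89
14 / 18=7 / 9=0.78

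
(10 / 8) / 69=5 / 276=0.02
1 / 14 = 0.07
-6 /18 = -1 /3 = -0.33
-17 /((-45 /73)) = 1241 /45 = 27.58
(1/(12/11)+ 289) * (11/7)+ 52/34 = 93251/204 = 457.11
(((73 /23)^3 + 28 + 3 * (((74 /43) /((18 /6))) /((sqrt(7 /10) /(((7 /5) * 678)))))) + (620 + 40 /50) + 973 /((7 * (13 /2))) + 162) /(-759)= -16724 * sqrt(70) /54395 - 227807823 /200086315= -3.71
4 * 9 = 36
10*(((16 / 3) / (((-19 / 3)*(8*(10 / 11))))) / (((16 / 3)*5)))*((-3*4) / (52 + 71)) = 33 / 7790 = 0.00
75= 75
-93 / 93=-1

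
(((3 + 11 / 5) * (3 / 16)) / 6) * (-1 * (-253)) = 3289 / 80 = 41.11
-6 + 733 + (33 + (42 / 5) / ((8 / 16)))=3884 / 5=776.80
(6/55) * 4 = 24/55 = 0.44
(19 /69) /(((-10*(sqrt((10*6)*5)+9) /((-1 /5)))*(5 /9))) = 0.00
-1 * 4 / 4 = -1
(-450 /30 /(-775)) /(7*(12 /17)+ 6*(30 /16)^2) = 544 /731755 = 0.00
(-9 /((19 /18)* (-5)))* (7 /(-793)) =-0.02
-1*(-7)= 7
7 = 7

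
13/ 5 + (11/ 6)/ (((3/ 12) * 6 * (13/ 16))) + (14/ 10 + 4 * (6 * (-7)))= -19012/ 117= -162.50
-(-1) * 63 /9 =7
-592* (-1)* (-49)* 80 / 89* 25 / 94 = -29008000 / 4183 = -6934.74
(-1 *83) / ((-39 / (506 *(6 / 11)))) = 7636 / 13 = 587.38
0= 0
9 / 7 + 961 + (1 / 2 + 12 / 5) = 67563 / 70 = 965.19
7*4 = 28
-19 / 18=-1.06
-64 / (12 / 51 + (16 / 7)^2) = -13328 / 1137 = -11.72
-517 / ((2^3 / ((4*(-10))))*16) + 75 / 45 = 7835 / 48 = 163.23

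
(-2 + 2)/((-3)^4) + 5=5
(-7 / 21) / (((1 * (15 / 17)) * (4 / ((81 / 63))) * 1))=-0.12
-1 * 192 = -192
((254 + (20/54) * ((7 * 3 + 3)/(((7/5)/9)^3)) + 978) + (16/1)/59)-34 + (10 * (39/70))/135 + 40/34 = 55129003921/15481305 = 3561.00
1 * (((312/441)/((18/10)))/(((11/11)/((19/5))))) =1976/1323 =1.49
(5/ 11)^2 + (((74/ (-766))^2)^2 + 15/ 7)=42821736229157/ 18225460324687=2.35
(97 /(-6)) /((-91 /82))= 3977 /273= 14.57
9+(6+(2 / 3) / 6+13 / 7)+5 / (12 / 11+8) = 22073 / 1260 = 17.52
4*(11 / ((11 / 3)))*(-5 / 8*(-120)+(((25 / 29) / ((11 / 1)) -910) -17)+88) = -2924292 / 319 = -9167.06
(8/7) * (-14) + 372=356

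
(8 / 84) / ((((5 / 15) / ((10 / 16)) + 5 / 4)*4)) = 10 / 749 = 0.01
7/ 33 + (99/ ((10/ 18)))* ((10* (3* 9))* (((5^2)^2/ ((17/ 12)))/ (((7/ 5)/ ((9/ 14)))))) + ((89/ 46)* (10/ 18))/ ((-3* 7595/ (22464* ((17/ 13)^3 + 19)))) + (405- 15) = 4612366012378687/ 473191719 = 9747351.50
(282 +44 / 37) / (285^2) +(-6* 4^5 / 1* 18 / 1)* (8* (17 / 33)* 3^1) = -45201626611142 / 33058575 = -1367319.27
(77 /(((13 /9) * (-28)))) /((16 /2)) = -99 /416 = -0.24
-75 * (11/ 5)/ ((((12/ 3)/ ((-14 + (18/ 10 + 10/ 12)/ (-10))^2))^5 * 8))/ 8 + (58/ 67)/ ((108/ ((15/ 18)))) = -1516667402686009933272670411753679313137/ 1728526417920000000000000000000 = -877433741.81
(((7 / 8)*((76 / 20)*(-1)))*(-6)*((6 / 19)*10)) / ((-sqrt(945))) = -sqrt(105) / 5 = -2.05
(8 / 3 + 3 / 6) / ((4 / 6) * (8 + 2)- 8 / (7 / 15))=-133 / 440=-0.30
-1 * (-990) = 990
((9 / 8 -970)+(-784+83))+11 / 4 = -13337 / 8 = -1667.12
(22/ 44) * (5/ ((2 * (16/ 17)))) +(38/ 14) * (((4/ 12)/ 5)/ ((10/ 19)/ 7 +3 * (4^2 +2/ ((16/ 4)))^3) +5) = 1435687961699/ 96357696960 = 14.90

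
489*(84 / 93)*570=7804440 / 31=251756.13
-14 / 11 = -1.27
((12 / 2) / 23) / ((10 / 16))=0.42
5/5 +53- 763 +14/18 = -6374/9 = -708.22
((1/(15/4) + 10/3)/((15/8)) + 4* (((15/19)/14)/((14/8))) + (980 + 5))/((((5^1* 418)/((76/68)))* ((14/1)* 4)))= 22973563/2437358000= 0.01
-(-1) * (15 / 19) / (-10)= -3 / 38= -0.08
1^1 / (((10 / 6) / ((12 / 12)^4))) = 3 / 5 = 0.60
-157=-157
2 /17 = 0.12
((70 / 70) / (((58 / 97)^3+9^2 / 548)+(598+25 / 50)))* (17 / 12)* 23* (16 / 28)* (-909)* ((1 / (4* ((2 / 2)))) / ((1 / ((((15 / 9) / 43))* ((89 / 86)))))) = -2197323053092495 / 7753310343666538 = -0.28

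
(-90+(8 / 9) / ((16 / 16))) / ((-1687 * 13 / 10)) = 8020 / 197379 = 0.04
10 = 10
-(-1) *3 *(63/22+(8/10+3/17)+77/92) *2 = 1206963/43010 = 28.06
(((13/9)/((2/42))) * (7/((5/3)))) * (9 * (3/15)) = 5733/25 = 229.32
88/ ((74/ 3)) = 3.57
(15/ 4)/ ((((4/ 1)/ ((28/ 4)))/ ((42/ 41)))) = 2205/ 328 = 6.72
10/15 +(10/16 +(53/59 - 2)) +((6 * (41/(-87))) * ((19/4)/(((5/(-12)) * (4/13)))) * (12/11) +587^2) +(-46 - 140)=778054439191/2258520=344497.48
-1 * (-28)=28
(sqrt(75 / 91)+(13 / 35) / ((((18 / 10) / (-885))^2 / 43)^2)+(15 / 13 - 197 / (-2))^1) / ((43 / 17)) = 85 * sqrt(273) / 3913+10057744750790130899 / 633906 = 15866303128208.85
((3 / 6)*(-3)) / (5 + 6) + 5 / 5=19 / 22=0.86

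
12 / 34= 6 / 17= 0.35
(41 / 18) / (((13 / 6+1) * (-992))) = -0.00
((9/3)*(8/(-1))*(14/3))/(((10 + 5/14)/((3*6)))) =-28224/145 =-194.65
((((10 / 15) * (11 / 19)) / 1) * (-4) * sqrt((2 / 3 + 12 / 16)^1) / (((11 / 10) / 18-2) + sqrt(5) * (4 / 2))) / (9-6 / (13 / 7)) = -54912 * sqrt(255) / 9997781-798512 * sqrt(51) / 149966715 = -0.13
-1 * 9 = -9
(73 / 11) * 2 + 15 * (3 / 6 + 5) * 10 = 838.27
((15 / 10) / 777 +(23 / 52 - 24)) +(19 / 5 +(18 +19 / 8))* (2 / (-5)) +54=3497343 / 168350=20.77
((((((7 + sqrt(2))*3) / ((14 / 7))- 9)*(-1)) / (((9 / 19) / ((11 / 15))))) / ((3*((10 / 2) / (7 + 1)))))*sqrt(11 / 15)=836*sqrt(165)*(-sqrt(2)- 1) / 10125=-2.56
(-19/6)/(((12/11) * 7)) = -209/504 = -0.41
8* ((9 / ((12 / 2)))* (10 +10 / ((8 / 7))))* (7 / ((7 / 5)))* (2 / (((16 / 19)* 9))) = 296.88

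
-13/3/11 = -13/33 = -0.39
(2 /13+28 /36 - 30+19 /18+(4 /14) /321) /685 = -1636513 /40019070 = -0.04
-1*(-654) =654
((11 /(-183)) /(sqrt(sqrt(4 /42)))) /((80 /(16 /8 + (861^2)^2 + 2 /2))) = -503760422957*2^(3 /4)*21^(1 /4) /2440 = -743295560.72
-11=-11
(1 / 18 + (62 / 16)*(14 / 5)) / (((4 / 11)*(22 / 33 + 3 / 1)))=1963 / 240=8.18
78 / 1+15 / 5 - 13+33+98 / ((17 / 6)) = 135.59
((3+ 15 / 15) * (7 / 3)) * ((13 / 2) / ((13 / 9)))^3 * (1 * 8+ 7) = 25515 / 2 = 12757.50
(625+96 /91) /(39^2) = 56971 /138411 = 0.41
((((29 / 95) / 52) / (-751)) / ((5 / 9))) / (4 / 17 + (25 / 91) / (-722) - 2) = 590121 / 74029261750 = 0.00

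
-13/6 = -2.17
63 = 63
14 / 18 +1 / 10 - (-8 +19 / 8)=6.50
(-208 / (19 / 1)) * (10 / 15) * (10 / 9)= -4160 / 513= -8.11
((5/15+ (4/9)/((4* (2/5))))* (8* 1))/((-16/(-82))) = 451/18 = 25.06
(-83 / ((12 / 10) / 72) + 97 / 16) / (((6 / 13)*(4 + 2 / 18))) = -3103737 / 1184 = -2621.40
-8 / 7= -1.14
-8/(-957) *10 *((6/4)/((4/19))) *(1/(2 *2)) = 95/638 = 0.15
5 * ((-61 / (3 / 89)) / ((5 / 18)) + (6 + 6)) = -32514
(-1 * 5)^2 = 25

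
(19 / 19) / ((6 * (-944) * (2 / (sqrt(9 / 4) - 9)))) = 5 / 7552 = 0.00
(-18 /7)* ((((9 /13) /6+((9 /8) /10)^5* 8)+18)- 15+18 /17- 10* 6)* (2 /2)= 143.55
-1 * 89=-89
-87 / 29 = -3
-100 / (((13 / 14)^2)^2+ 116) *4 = -15366400 / 4484817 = -3.43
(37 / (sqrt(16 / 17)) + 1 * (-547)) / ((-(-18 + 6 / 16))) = -4376 / 141 + 74 * sqrt(17) / 141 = -28.87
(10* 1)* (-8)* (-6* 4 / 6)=320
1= 1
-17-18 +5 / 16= -555 / 16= -34.69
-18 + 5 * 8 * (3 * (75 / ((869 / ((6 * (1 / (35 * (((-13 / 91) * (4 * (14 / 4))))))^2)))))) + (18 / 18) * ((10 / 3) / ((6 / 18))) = -340108 / 42581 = -7.99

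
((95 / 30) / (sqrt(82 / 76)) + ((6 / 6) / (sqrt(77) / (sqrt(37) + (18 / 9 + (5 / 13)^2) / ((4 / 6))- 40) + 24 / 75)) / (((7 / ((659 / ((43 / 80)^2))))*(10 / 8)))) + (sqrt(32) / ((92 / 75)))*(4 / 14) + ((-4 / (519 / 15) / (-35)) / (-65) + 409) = (-33357527899013760000 + 1849*(-49724 + 1352*sqrt(37) + 4225*sqrt(77))*(414940500*sqrt(2) + 34398455*sqrt(1558) + 182156090598) + 906994162164480000*sqrt(37)) / (823488150030*(-49724 + 1352*sqrt(37) + 4225*sqrt(77))) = 8052.07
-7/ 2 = -3.50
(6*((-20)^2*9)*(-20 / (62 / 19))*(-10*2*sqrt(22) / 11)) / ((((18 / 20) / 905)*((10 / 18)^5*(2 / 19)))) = 14815951522560*sqrt(22) / 341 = 203791708264.50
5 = 5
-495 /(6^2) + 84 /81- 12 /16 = -727 /54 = -13.46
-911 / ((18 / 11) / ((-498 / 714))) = 831743 / 2142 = 388.30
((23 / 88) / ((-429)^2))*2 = 23 / 8097804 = 0.00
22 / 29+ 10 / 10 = 51 / 29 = 1.76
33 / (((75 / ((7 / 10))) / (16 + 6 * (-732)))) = -168476 / 125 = -1347.81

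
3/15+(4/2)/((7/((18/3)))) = 1.91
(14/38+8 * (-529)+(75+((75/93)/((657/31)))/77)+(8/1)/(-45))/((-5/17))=339616417729/24029775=14133.15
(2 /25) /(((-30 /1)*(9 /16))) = -0.00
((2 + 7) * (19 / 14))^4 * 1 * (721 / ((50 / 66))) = 2906267639319 / 137200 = 21182708.74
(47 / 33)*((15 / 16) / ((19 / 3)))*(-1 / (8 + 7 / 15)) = -0.02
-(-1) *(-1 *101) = -101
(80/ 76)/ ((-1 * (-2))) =10/ 19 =0.53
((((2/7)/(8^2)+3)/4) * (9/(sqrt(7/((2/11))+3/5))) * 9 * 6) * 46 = 2685.42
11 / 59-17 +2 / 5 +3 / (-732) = -1181743 / 71980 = -16.42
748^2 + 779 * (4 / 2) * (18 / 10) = 2811542 / 5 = 562308.40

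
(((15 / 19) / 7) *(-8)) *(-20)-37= -2521 / 133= -18.95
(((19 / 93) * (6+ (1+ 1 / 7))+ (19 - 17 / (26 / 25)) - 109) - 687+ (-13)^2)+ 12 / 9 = -3506805 / 5642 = -621.55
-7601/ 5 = -1520.20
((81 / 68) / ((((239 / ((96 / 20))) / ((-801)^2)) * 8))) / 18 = 106.59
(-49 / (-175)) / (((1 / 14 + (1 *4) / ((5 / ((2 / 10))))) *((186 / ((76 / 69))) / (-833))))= -3102092 / 519777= -5.97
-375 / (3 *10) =-25 / 2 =-12.50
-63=-63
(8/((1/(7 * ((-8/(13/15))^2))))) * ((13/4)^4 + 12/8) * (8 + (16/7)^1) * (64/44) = 8071591.18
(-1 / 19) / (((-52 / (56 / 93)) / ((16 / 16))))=14 / 22971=0.00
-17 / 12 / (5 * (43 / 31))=-0.20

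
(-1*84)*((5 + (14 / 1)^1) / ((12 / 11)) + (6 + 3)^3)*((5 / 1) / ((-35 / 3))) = 26871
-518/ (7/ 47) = -3478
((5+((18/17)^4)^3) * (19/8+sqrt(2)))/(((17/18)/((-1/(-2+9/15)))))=366294831081748290 * sqrt(2)/69332046230341559+3479800895276608755/277328184921366236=20.02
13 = 13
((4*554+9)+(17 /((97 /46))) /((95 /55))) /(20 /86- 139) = -58899637 /3665727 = -16.07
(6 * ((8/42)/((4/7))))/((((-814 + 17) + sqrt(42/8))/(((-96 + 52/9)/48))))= 203 * sqrt(21)/68602005 + 323582/68602005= 0.00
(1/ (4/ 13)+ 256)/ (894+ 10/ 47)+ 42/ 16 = 490033/ 168112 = 2.91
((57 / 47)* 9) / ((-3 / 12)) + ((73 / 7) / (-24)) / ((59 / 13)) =-20384027 / 465864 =-43.76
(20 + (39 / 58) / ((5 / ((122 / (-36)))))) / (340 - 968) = -0.03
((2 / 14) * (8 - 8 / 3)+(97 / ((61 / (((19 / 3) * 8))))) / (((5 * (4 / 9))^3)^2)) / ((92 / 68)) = 249290045797 / 235704000000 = 1.06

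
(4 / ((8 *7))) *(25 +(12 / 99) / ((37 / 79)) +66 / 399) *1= 4128715 / 2273502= 1.82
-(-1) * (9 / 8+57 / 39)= 269 / 104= 2.59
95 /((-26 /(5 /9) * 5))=-95 /234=-0.41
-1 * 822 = -822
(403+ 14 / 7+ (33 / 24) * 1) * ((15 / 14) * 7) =48765 / 16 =3047.81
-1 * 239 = -239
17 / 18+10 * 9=1637 / 18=90.94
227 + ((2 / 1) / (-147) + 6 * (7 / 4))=69821 / 294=237.49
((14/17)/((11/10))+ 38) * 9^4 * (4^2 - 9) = 332787042/187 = 1779609.85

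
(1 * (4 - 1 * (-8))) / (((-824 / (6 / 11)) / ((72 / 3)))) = -0.19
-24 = -24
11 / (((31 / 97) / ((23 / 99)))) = 2231 / 279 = 8.00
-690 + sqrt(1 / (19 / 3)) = -690 + sqrt(57) / 19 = -689.60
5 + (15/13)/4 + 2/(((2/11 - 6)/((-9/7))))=16687/2912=5.73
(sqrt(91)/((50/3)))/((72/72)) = 3 * sqrt(91)/50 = 0.57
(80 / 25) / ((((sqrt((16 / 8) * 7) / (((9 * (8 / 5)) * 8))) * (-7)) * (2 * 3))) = -768 * sqrt(14) / 1225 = -2.35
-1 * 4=-4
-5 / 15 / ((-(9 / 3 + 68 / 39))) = 13 / 185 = 0.07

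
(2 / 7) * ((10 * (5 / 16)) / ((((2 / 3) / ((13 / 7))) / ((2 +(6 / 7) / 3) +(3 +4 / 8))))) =78975 / 5488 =14.39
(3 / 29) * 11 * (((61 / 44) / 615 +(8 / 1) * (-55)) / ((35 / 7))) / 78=-11906339 / 9274200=-1.28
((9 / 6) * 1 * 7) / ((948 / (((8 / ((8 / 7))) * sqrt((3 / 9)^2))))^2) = 0.00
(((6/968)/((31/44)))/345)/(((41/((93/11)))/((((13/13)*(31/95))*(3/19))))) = 279/1029779575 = 0.00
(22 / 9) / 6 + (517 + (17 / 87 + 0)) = 405283 / 783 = 517.60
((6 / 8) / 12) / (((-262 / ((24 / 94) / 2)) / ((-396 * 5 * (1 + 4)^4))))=928125 / 24628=37.69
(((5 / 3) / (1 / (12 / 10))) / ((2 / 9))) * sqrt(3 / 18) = 3 * sqrt(6) / 2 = 3.67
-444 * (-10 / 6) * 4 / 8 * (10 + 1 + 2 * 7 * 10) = 55870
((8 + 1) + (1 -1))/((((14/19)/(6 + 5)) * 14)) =1881/196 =9.60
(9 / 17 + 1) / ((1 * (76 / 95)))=1.91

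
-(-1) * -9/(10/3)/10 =-27/100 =-0.27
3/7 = 0.43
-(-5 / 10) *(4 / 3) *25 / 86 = 25 / 129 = 0.19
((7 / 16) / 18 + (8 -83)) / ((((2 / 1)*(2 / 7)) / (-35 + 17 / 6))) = 29172143 / 6912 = 4220.51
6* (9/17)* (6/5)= 324/85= 3.81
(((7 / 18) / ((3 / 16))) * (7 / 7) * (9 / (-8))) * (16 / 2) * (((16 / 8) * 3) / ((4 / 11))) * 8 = -2464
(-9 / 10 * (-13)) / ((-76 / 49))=-5733 / 760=-7.54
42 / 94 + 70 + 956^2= 42958303 / 47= 914006.45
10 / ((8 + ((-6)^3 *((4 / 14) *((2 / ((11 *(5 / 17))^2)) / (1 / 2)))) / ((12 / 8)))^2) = 2241903125 / 13370703392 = 0.17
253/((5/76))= 19228/5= 3845.60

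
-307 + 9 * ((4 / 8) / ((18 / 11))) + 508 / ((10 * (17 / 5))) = -19673 / 68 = -289.31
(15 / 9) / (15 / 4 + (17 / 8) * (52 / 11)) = 220 / 1821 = 0.12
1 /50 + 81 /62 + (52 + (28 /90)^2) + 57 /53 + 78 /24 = 768537203 /13308300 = 57.75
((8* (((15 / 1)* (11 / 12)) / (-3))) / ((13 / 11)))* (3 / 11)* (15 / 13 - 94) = 785.62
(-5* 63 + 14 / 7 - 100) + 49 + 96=-268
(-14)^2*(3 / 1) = 588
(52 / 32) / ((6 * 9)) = 13 / 432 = 0.03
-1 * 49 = -49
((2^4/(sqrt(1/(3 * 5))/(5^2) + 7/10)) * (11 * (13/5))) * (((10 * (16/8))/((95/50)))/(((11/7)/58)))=88670400000/349049 - 337792000 * sqrt(15)/349049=250286.17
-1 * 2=-2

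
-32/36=-8/9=-0.89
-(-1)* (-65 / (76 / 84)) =-1365 / 19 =-71.84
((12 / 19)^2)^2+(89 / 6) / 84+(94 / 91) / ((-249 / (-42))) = 36139599919 / 70870644936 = 0.51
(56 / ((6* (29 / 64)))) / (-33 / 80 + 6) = 143360 / 38889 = 3.69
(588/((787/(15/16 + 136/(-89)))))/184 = -0.00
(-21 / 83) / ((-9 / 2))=14 / 249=0.06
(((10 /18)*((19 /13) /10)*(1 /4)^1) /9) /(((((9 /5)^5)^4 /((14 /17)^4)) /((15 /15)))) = 8701133728027343750 /1069237656776606119158902013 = 0.00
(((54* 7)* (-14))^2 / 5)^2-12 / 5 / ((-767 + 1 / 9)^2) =9340481414870265250881 / 297735025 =31371792468387.84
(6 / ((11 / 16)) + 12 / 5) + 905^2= 819036.13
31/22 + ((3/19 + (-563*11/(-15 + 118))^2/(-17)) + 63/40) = -315895829389/1507751080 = -209.51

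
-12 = -12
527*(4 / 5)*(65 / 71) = 27404 / 71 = 385.97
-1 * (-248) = 248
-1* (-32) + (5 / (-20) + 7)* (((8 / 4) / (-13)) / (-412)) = 342811 / 10712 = 32.00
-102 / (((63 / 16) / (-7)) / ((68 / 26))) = 18496 / 39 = 474.26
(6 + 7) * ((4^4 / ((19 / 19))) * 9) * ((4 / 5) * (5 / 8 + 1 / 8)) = 89856 / 5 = 17971.20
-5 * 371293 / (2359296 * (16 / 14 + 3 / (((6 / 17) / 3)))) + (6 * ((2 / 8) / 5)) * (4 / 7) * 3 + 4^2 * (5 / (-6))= -12.85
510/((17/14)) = 420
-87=-87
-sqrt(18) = -3*sqrt(2) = -4.24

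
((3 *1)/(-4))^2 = 9/16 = 0.56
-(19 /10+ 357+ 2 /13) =-46677 /130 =-359.05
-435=-435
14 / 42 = 1 / 3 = 0.33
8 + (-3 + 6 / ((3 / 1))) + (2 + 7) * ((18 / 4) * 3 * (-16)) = -1937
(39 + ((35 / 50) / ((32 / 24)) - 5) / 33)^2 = 2631792601 / 1742400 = 1510.44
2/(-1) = -2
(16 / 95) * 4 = 64 / 95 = 0.67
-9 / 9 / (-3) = 1 / 3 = 0.33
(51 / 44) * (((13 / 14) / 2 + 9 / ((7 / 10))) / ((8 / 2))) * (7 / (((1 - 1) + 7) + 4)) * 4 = 19023 / 1936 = 9.83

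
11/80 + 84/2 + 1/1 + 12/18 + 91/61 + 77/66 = 680213/14640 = 46.46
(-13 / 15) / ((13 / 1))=-1 / 15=-0.07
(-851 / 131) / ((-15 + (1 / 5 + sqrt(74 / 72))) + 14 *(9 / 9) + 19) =-13939380 / 38932021 + 127650 *sqrt(37) / 38932021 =-0.34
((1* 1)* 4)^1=4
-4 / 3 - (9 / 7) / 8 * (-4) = -29 / 42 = -0.69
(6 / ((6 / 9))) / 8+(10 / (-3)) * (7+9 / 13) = -7649 / 312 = -24.52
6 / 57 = 2 / 19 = 0.11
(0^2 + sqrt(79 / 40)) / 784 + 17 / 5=sqrt(790) / 15680 + 17 / 5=3.40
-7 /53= -0.13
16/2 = 8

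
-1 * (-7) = 7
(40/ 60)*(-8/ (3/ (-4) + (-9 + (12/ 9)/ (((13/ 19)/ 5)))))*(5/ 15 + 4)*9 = 32448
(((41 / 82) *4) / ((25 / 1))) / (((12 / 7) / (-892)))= -3122 / 75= -41.63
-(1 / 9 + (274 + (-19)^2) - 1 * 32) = -5428 / 9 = -603.11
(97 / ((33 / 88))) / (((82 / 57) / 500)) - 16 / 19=70033344 / 779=89901.60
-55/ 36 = -1.53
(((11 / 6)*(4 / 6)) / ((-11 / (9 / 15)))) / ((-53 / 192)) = 64 / 265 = 0.24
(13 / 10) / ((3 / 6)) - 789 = -3932 / 5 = -786.40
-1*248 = -248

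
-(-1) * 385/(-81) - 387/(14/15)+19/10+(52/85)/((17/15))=-341618429/819315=-416.96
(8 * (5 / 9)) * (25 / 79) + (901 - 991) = -62990 / 711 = -88.59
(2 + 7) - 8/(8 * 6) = 8.83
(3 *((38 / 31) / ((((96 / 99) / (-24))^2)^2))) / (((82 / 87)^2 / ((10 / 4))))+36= 207218330211069 / 53361664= 3883280.89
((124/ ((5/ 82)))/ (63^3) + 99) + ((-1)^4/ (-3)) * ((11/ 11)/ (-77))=99.01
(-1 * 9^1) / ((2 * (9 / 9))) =-9 / 2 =-4.50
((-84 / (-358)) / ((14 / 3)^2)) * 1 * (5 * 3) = 405 / 2506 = 0.16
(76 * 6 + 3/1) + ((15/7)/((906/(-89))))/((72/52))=17460083/38052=458.85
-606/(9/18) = -1212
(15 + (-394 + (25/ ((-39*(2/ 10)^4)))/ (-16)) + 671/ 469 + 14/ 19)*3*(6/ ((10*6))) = -1956128921/ 18534880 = -105.54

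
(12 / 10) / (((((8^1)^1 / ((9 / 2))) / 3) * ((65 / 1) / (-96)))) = -972 / 325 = -2.99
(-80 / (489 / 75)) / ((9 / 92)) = -184000 / 1467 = -125.43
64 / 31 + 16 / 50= 1848 / 775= 2.38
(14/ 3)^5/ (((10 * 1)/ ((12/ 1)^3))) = 17210368/ 45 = 382452.62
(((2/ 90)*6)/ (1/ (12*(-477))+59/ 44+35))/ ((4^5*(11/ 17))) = 8109/ 1464421120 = 0.00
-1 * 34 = -34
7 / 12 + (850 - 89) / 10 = 4601 / 60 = 76.68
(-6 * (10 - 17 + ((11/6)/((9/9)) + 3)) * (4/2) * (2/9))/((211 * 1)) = 0.03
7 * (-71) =-497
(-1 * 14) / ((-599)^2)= -14 / 358801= -0.00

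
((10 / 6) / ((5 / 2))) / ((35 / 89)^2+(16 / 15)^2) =1188150 / 2303401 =0.52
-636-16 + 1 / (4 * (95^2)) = -23537199 / 36100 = -652.00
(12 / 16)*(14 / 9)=7 / 6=1.17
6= 6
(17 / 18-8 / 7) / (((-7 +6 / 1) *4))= 0.05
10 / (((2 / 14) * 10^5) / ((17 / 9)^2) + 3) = 20230 / 8106069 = 0.00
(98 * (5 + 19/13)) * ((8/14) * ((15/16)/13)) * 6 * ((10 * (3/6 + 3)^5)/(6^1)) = 185297175/1352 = 137054.12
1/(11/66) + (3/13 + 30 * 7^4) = 936471/13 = 72036.23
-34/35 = -0.97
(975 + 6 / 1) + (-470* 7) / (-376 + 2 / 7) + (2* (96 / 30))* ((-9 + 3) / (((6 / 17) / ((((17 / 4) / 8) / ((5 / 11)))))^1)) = 5671573 / 6575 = 862.60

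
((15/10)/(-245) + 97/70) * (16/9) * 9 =22.07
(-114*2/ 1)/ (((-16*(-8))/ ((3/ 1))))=-171/ 32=-5.34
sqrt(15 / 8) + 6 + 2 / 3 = sqrt(30) / 4 + 20 / 3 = 8.04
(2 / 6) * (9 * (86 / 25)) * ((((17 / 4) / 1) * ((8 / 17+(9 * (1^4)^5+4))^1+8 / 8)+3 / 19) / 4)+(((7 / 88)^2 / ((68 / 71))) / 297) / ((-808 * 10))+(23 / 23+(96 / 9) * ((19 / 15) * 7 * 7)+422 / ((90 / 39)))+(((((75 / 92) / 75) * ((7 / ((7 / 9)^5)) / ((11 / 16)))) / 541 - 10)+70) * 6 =4895683028093309978103661 / 3586599912632718643200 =1364.99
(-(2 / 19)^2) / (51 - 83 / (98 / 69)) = 392 / 263169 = 0.00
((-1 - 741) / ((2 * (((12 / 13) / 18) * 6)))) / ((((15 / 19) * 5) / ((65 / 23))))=-1191281 / 1380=-863.25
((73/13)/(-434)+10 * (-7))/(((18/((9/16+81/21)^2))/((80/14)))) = -434.15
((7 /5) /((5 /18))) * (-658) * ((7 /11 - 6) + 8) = -8743.03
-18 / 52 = -9 / 26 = -0.35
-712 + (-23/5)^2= -17271/25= -690.84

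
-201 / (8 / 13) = -2613 / 8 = -326.62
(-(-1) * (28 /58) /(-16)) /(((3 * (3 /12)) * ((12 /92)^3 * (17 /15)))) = -425845 /26622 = -16.00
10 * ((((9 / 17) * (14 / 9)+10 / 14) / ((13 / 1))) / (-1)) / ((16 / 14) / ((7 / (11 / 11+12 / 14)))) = -44835 / 11492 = -3.90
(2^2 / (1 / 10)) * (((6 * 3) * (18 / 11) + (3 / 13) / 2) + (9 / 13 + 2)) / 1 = 184540 / 143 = 1290.49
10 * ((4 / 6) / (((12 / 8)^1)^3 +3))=1.05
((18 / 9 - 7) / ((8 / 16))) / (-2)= 5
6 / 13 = 0.46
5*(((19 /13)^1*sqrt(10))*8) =760*sqrt(10) /13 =184.87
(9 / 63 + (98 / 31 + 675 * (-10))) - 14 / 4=-2929585 / 434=-6750.20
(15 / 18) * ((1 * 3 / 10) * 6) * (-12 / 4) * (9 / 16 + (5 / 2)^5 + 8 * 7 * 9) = -173439 / 64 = -2709.98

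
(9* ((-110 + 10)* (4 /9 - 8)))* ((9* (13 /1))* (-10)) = -7956000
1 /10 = 0.10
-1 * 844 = -844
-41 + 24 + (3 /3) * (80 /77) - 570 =-45119 /77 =-585.96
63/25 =2.52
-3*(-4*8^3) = 6144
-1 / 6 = -0.17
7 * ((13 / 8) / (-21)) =-13 / 24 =-0.54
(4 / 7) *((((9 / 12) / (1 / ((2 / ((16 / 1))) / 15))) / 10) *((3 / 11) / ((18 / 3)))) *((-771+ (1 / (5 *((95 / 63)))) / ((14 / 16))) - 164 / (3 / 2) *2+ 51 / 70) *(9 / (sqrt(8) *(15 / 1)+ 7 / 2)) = 59178873 / 209238260000 - 177536619 *sqrt(2) / 73233391000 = -0.00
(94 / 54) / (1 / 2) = 94 / 27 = 3.48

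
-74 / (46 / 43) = -1591 / 23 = -69.17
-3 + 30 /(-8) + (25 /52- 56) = -1619 /26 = -62.27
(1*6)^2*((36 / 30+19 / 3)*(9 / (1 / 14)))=170856 / 5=34171.20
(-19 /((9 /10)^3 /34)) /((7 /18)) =-1292000 /567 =-2278.66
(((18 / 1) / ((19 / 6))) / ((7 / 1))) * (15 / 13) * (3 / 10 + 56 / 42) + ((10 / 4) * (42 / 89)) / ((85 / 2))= 582288 / 373711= 1.56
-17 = -17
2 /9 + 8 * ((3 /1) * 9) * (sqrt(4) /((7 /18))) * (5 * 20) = 6998414 /63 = 111085.94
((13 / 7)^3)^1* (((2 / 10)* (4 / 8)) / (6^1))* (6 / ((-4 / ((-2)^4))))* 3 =-13182 / 1715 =-7.69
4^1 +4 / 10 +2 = 6.40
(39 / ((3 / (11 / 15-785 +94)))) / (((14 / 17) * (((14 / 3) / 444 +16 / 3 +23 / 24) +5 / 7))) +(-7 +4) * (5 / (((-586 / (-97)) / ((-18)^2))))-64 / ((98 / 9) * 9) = -22148545723562 / 9392564755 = -2358.09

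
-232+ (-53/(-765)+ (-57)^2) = 2308058/765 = 3017.07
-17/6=-2.83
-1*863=-863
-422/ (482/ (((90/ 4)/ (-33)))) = 3165/ 5302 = 0.60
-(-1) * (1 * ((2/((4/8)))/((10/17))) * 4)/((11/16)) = 2176/55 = 39.56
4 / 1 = 4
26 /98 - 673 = -32964 /49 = -672.73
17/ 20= 0.85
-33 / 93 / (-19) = 11 / 589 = 0.02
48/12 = 4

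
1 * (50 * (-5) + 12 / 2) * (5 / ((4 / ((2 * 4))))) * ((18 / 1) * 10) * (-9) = 3952800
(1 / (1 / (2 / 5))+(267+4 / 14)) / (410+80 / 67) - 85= -81333527 / 964250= -84.35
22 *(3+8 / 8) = 88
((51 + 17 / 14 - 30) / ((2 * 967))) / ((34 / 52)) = 4043 / 230146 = 0.02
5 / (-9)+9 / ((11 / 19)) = 1484 / 99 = 14.99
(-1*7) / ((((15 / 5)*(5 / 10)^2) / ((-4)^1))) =112 / 3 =37.33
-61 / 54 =-1.13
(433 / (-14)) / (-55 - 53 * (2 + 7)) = 433 / 7448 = 0.06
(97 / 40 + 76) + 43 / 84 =66307 / 840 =78.94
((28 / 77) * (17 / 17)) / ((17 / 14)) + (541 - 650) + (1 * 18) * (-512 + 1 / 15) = -8717473 / 935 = -9323.50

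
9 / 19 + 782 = 14867 / 19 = 782.47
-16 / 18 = -8 / 9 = -0.89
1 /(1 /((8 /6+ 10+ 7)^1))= 55 /3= 18.33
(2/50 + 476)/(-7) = -11901/175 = -68.01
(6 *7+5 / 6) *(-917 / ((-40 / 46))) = 45169.89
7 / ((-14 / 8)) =-4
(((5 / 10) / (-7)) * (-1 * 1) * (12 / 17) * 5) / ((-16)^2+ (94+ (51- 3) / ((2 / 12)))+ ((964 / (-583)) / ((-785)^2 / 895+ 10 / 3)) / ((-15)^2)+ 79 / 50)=139242262500 / 353257706923771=0.00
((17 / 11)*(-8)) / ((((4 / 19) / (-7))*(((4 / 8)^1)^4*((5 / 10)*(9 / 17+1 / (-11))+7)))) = 911.10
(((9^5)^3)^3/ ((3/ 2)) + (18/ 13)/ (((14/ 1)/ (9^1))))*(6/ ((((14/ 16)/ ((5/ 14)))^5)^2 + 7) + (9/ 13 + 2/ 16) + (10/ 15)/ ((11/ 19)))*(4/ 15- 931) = -443416067550305900417187465295565173330342492828700678003243431237311/ 41570781326832998760520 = -10666531958207166570707860000000000000000000000.00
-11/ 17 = -0.65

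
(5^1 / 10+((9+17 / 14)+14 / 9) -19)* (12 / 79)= -1696 / 1659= -1.02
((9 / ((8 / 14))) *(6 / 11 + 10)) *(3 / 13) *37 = 202797 / 143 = 1418.16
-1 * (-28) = 28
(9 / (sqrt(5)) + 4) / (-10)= -9* sqrt(5) / 50 -2 / 5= -0.80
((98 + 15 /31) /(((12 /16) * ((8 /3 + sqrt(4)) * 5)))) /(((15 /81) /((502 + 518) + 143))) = 191734506 /5425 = 35342.77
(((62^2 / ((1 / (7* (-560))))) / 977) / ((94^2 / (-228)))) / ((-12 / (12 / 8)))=-107362920 / 2158193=-49.75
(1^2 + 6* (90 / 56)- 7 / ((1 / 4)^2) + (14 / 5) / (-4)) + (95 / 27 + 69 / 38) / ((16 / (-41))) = -66491707 / 574560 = -115.73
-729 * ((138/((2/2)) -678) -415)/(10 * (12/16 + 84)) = 92826/113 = 821.47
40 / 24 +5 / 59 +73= 13231 / 177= 74.75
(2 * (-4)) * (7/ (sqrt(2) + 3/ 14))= 2352/ 383-10976 * sqrt(2)/ 383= -34.39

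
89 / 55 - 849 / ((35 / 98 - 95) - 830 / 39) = 1245149 / 139249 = 8.94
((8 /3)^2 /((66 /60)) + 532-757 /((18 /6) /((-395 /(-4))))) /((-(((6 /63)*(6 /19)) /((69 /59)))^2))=90339582591503 /2450624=36863910.00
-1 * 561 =-561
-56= -56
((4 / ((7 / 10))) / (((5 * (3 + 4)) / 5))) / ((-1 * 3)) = -40 / 147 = -0.27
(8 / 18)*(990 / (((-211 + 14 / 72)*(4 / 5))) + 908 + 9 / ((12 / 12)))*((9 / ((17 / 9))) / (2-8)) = -2440434 / 7589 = -321.58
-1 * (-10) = 10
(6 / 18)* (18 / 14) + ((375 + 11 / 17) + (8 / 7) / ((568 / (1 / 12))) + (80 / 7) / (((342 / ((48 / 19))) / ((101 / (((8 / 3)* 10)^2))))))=68826073591 / 183005340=376.09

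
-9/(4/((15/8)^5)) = -6834375/131072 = -52.14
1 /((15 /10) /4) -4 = -4 /3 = -1.33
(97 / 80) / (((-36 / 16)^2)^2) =1552 / 32805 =0.05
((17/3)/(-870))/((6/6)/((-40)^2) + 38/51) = -46240/5294037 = -0.01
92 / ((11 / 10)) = 920 / 11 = 83.64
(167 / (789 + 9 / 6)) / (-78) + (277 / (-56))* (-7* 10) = 346.25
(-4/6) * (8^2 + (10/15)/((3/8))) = -1184/27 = -43.85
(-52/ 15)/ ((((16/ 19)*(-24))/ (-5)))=-247/ 288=-0.86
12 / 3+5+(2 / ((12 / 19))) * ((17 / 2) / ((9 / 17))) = 6463 / 108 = 59.84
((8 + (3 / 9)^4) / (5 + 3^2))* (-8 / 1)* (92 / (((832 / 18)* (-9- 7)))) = 14927 / 26208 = 0.57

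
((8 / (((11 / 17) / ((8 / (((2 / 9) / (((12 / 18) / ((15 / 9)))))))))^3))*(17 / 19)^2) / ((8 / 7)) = 3709711498752 / 60061375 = 61765.34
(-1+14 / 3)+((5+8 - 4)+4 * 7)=122 / 3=40.67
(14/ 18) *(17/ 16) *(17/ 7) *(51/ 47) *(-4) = -4913/ 564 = -8.71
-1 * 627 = -627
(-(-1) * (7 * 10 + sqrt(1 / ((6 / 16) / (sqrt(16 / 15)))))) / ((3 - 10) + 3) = -35 / 2 - sqrt(2) * 3^(1 / 4) * 5^(3 / 4) / 15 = -17.91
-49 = -49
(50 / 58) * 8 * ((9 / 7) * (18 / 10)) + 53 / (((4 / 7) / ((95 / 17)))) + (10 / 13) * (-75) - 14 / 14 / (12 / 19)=63928937 / 134589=474.99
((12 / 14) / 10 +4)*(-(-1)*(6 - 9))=-429 / 35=-12.26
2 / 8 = 1 / 4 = 0.25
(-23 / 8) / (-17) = 23 / 136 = 0.17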